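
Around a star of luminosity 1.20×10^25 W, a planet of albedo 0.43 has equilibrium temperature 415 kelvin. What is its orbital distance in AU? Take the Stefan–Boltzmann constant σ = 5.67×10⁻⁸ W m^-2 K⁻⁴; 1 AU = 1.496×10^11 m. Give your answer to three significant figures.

0.0601 AU

Energy balance gives S = 4σT⁴/(1−α) = 11800 W m^-2.
Then d = [L/(4πS)]^(1/2) = 8.995×10^9 m, i.e. 0.06013 AU.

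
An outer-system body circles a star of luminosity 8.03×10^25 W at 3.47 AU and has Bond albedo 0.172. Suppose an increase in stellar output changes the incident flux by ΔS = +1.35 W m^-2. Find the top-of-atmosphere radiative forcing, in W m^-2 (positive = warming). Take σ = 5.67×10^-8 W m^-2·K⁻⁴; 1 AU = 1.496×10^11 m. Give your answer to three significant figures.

Orbital distance: d = 3.47 AU = 5.191×10^11 m.
Spreading L over a sphere of radius d: S = 8.03×10^25/(4π·5.19×10^11²) = 23.71 W m^-2.
ΔF = Δ[S(1−α)]/4 = (1−0.172)·+1.35/4 = 0.2795 W m^-2.

0.279 W m^-2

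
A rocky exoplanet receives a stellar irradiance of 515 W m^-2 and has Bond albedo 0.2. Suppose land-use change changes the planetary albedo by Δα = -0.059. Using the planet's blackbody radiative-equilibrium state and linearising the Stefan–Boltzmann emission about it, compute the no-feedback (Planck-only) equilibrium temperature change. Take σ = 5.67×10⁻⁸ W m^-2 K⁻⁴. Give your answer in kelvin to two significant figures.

3.8 K

Reference equilibrium: T_e = [S(1−α)/(4σ)]^(1/4) = 206.4 K.
The change in absorbed flux is Δ[S(1−α)/4] = −SΔα/4 = 7.596 W m^-2.
The Planck feedback parameter is 4σT_e³ = 1.996 W m^-2/K.
So ΔT₀ = 7.596/1.996 = 3.81 K.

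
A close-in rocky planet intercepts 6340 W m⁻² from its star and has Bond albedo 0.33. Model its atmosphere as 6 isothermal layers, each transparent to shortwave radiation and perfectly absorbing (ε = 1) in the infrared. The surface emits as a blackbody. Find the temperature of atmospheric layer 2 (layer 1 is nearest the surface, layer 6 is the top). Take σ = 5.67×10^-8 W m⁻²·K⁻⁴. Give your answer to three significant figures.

Top-of-atmosphere balance: σT_e⁴ = S(1−α)/4 = 1062 W m⁻² → T_e = 369.9 K.
The net upward flux σT_e⁴ is constant between every pair of levels, so T_k⁴ = (N+1−k)T_e⁴.
With k = 2: T_2 = (6+1−2)^¼·369.9 K = 553.2 K.

553 K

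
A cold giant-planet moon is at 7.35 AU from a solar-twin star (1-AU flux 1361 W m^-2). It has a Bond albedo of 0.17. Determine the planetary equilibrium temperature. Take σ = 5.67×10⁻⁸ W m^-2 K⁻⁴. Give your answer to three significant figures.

Irradiance scales as 1/d², so S = 1361 W m^-2 × (1/7.35)² = 25.19 W m^-2.
Averaging over the sphere, the absorbed flux is S(1−α)/4 = 5.228 W m^-2.
Balancing against σT⁴: T = (5.228/5.67×10⁻⁸)^(1/4) = 97.99 K.

98.0 kelvin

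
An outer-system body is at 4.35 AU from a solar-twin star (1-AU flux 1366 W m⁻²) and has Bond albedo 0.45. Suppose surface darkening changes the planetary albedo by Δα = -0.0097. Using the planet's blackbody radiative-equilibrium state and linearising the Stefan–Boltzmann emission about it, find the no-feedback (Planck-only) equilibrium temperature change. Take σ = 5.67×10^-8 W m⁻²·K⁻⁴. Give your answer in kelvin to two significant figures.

0.51 K

Flux at the orbit: S = 1366/(4.35)² = 72.19 W m⁻².
The baseline emission temperature is T_e = 115.0 K.
TOA radiative forcing: ΔF = −S·Δα/4 = −72.19·(-0.0097)/4 = 0.1751 W m⁻².
Planck response: λ_P = 4σT_e³ = 4·5.67×10⁻⁸·(115.0)³ = 0.3452 W m⁻²/K.
Hence the no-feedback warming is ΔF/(4σT_e³) = 0.507 K.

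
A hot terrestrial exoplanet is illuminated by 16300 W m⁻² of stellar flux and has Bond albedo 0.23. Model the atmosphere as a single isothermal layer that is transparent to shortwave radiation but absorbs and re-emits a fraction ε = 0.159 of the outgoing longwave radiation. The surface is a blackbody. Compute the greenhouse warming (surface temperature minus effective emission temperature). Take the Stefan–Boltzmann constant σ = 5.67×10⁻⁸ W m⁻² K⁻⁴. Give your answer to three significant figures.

At the top of the atmosphere, σT_e⁴ = S(1−α)/4 = 3138 W m⁻², giving T_e = 485.0 K.
For a single slab of emissivity ε, T_s⁴ = 2T_e⁴/(2−ε); thus T_s = 485.0·(1.086)^(1/4) = 495.2 K.
T_s − T_e = 495.2 − 485.0 = 10.15 K.

10.1 K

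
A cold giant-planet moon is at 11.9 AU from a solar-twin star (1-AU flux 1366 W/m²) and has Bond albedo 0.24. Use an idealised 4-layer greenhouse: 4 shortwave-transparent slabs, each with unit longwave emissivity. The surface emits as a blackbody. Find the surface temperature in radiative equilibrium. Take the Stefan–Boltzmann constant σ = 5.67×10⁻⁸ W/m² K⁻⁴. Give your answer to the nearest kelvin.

113 K

Irradiance scales as 1/d², so S = 1366 W/m² × (1/11.9)² = 9.646 W/m².
OLR = S(1−α)/4 = 1.833 W/m²; the top layer radiates at T_e = 75.40 K.
With N = 4 opaque layers, T_s = (N+1)^(1/4)·T_e = 5^(1/4)·75.40 = 112.8 K.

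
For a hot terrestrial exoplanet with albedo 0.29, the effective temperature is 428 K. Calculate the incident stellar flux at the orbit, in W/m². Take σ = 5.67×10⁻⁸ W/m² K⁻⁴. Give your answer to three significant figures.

Invert the energy balance for S: S = 4σT⁴/(1−α).
The emitted flux is σT⁴ = 1903 W/m².
So S = 4×1903/(1−0.29) = 10720 W/m².

10700 W/m²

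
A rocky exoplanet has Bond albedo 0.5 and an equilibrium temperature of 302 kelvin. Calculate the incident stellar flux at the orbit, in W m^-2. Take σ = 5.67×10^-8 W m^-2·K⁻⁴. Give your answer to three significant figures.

3770 W m^-2

From S(1−α)/4 = σT⁴: S = 4σT⁴/(1−α).
The emitted flux is σT⁴ = 471.6 W m^-2.
S = 4·471.6/0.5 = 3773 W m^-2.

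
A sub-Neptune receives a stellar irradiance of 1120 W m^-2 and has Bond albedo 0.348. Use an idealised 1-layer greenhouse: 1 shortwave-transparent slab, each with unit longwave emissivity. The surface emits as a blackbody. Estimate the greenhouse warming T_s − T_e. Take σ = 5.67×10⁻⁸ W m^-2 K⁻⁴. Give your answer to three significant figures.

45.1 K

The effective emission temperature is T_e = [S(1−α)/(4σ)]^¼ = 238.2 K.
T_s = (N+1)^(1/4)·T_e = 283.3 K.
So the greenhouse effect raises the surface by 283.3 − 238.2 = 45.07 K.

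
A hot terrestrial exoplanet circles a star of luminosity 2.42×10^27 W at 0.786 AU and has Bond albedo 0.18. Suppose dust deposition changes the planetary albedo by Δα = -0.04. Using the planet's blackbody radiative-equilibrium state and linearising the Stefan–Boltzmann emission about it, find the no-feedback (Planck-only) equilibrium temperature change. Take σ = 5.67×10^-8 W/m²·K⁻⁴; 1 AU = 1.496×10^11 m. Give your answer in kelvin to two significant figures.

d = 0.786 × 1.496×10^11 m = 1.176×10^11 m.
S = L/(4πd²) = 13930 W/m².
Unperturbed T_e = [13930·(1−0.18)/(4σ)]^¼ = 473.7 K.
The change in absorbed flux is Δ[S(1−α)/4] = −SΔα/4 = 139.3 W/m².
The Planck feedback parameter is 4σT_e³ = 24.11 W/m²/K.
Hence the no-feedback warming is ΔF/(4σT_e³) = 5.78 K.

5.8 kelvin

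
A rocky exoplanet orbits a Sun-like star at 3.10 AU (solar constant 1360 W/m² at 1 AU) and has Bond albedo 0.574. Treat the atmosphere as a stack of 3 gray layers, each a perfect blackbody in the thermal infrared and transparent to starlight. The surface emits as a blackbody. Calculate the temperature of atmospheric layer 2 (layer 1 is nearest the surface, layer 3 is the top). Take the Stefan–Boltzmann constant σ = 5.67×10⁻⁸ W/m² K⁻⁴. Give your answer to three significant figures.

152 K

By the inverse-square law, S = 1360/3.10² = 141.5 W/m².
OLR = S(1−α)/4 = 15.07 W/m²; the top layer radiates at T_e = 127.7 K.
In the N-layer model, layer k (counted from the surface) has T_k = (N+1−k)^(1/4)·T_e.
With k = 2: T_2 = (3+1−2)^¼·127.7 K = 151.8 K.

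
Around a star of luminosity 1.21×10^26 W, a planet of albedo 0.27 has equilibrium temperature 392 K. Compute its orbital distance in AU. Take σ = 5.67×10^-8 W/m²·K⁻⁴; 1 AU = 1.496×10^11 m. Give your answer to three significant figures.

Required flux: S = 4σT⁴/(1−α) = 7336 W/m².
Then d = [L/(4πS)]^(1/2) = 3.623×10^10 m, i.e. 0.2422 AU.

0.242 AU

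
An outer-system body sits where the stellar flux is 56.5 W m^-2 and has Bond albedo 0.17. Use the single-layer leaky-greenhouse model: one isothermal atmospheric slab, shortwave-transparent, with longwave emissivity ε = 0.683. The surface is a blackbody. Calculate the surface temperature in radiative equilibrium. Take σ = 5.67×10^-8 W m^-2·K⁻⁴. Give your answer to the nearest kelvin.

133 kelvin

At the top of the atmosphere, σT_e⁴ = S(1−α)/4 = 11.72 W m^-2, giving T_e = 119.9 K.
For a single slab of emissivity ε, T_s⁴ = 2T_e⁴/(2−ε); thus T_s = 119.9·(1.519)^(1/4) = 133.1 K.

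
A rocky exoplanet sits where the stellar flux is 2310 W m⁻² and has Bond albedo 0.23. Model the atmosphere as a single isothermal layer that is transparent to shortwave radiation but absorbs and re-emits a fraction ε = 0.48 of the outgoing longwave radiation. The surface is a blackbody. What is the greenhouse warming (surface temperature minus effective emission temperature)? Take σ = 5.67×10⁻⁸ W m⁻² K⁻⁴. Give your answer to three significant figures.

21.1 kelvin

The planet radiates to space at T_e = [S(1−α)/(4σ)]^(1/4) = 297.6 K.
Surface balance with a leaky layer gives σT_s⁴ = σT_e⁴·2/(2−ε), so T_s = T_e·[2/(2−0.48)]^(1/4) = 318.7 K.
T_s − T_e = 318.7 − 297.6 = 21.13 K.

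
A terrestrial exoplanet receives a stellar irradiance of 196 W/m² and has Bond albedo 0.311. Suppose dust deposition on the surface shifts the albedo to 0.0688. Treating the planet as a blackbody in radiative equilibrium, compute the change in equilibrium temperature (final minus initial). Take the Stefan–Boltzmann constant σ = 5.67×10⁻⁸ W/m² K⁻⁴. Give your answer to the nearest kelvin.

12 kelvin

Initial: T₁ = [S(1−0.311)/(4σ)]^(1/4) = 156.2 K.
With α = 0.0688, T₂ = 168.4 K.
ΔT = T₂ − T₁ = 12.22 K.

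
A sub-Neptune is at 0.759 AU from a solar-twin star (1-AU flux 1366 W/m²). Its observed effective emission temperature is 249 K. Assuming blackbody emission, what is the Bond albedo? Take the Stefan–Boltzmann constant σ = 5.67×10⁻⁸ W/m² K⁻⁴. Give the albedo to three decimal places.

Irradiance scales as 1/d², so S = 1366 W/m² × (1/0.759)² = 2371 W/m².
Rearranging the radiative balance, α = 1 − 4σT⁴/S.
4σT⁴ = 4·5.67×10⁻⁸·(249)⁴ = 871.8 W/m².
1−α = 871.8/2371 = 0.3677, so α = 0.6323.

0.632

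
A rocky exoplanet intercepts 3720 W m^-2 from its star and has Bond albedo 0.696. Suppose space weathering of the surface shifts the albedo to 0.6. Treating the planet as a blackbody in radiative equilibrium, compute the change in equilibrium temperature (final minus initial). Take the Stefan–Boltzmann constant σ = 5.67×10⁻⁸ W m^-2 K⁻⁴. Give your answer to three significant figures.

With α = 0.696, T₁ = 265.7 K.
Final:   T₂ = [S(1−0.6)/(4σ)]^(1/4) = 284.6 K.
ΔT = T₂ − T₁ = 18.87 K.

18.9 kelvin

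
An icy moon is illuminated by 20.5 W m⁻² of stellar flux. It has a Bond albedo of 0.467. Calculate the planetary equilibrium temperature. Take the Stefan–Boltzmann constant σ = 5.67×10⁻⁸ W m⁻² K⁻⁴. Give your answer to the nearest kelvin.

The planet absorbs (1−α)S over its disc πR² and re-emits over 4πR², so the mean absorbed flux is (1−0.467)·20.50/4 = 2.732 W m⁻².
Balancing against σT⁴: T = (2.732/5.67×10⁻⁸)^(1/4) = 83.31 K.

83 K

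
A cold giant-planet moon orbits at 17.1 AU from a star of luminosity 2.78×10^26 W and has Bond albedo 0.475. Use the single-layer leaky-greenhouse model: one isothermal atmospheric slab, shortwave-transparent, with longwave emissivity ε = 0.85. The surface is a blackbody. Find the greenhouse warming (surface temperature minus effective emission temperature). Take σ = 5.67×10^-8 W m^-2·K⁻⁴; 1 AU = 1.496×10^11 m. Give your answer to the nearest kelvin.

8 kelvin

Orbital distance: d = 17.1 AU = 2.558×10^12 m.
Flux at the orbit: S = L/(4πd²) = 2.78×10^26/(4π·(2.56×10^12)²) = 3.380 W m^-2.
Effective emission temperature (TOA balance): σT_e⁴ = S(1−α)/4 = 0.4437 W m^-2 → T_e = 52.89 K.
Surface balance with a leaky layer gives σT_s⁴ = σT_e⁴·2/(2−ε), so T_s = T_e·[2/(2−0.85)]^(1/4) = 60.74 K.
T_s − T_e = 60.74 − 52.89 = 7.847 K.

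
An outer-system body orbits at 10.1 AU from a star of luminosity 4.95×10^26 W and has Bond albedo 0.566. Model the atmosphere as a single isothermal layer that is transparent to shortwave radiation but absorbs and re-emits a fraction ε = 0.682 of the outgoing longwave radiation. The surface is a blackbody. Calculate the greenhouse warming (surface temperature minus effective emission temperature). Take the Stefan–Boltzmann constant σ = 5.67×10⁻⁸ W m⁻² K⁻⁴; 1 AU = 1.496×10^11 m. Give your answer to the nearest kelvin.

8 K

Orbital distance: d = 10.1 AU = 1.511×10^12 m.
Spreading L over a sphere of radius d: S = 4.95×10^26/(4π·1.51×10^12²) = 17.25 W m⁻².
At the top of the atmosphere, σT_e⁴ = S(1−α)/4 = 1.872 W m⁻², giving T_e = 75.80 K.
The surface balance (absorbed SW + ε·downward IR = σT_s⁴) with T_a⁴ = T_s⁴/2 reduces to T_s = T_e·[2/(2−ε)]^¼ = 84.13 K.
Greenhouse warming: T_s − T_e = 8.330 K.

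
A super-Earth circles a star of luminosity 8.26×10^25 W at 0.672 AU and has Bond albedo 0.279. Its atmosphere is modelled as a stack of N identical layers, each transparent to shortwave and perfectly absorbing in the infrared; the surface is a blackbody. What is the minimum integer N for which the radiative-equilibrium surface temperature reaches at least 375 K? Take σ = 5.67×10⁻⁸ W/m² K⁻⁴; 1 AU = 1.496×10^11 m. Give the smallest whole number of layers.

9

d = 0.672 × 1.496×10^11 m = 1.005×10^11 m.
S = L/(4πd²) = 650.4 W/m².
The effective emission temperature is T_e = [S(1−α)/(4σ)]^¼ = 213.2 K.
Since T_s⁴ = (N+1)T_e⁴, we need N ≥ (T_s/T_e)⁴ − 1 = 8.565.
The minimum whole number is N = 9.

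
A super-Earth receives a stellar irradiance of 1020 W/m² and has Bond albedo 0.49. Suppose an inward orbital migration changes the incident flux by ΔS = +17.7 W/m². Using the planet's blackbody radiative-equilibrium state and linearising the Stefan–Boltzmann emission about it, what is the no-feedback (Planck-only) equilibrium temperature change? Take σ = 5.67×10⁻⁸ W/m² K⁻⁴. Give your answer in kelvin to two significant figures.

0.95 K

The baseline emission temperature is T_e = 218.8 K.
ΔF = Δ[S(1−α)]/4 = (1−0.49)·+17.7/4 = 2.257 W/m².
Planck response: λ_P = 4σT_e³ = 4·5.67×10⁻⁸·(218.8)³ = 2.377 W/m²/K.
ΔT₀ = ΔF/λ_P = 2.257/2.377 = 0.949 K.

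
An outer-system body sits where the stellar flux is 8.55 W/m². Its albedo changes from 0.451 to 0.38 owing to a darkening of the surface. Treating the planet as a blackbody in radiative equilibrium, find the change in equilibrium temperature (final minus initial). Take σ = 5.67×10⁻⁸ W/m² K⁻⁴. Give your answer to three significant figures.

Initial: T₁ = [S(1−0.451)/(4σ)]^(1/4) = 67.45 K.
With α = 0.38, T₂ = 69.53 K.
Change: 69.53 − 67.45 = 2.082 K.

2.08 kelvin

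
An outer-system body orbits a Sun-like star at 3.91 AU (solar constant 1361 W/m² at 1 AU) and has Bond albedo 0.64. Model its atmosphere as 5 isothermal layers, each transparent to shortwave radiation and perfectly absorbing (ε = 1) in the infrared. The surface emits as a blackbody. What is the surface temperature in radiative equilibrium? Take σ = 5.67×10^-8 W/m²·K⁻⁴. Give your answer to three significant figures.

171 K

Irradiance scales as 1/d², so S = 1361 W/m² × (1/3.91)² = 89.02 W/m².
The effective emission temperature is T_e = [S(1−α)/(4σ)]^¼ = 109.0 K.
For an N-layer opaque stack, T_s⁴ = (N+1)T_e⁴, hence T_s = (6)^(1/4)×109.0 K = 170.6 K.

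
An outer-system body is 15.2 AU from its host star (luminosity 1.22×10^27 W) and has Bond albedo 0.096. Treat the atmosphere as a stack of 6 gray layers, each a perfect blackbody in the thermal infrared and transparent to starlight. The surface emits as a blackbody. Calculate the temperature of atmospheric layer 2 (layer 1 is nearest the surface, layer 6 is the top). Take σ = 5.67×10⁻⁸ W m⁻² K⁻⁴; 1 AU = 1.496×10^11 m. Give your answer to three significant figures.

139 K

d = 15.2 × 1.496×10^11 m = 2.274×10^12 m.
Flux at the orbit: S = L/(4πd²) = 1.22×10^27/(4π·(2.27×10^12)²) = 18.78 W m⁻².
The effective emission temperature is T_e = [S(1−α)/(4σ)]^¼ = 93.01 K.
The net upward flux σT_e⁴ is constant between every pair of levels, so T_k⁴ = (N+1−k)T_e⁴.
With k = 2: T_2 = (6+1−2)^¼·93.01 K = 139.1 K.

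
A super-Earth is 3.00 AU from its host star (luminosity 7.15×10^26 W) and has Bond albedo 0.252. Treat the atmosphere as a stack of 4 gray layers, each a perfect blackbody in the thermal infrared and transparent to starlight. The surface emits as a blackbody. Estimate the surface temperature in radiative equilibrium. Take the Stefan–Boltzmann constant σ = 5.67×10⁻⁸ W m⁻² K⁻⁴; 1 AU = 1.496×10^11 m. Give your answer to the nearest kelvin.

261 K

Orbital distance: d = 3.00 AU = 4.488×10^11 m.
Flux at the orbit: S = L/(4πd²) = 7.15×10^26/(4π·(4.49×10^11)²) = 282.5 W m⁻².
Top-of-atmosphere balance: σT_e⁴ = S(1−α)/4 = 52.82 W m⁻² → T_e = 174.7 K.
For an N-layer opaque stack, T_s⁴ = (N+1)T_e⁴, hence T_s = (5)^(1/4)×174.7 K = 261.2 K.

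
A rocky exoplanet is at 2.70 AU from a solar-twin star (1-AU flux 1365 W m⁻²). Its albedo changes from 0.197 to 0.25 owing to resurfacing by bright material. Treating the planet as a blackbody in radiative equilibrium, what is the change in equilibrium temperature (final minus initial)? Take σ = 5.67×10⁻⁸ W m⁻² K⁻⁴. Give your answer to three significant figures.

-2.72 K

By the inverse-square law, S = 1365/2.70² = 187.2 W m⁻².
Before: T₁ = [187.2·0.803/(4σ)]^(1/4) = 160.5 K.
With α = 0.25, T₂ = 157.7 K.
Change: 157.7 − 160.5 = -2.716 K.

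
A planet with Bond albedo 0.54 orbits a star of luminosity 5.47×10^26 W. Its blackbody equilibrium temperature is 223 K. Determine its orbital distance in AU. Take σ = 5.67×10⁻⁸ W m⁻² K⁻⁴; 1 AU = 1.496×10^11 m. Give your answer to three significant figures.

Energy balance gives S = 4σT⁴/(1−α) = 1219 W m⁻².
From L = 4πd²S, d = √(5.47×10^26/(4π·1219)) = 1.889×10^11 m = 1.263 AU.

1.26 AU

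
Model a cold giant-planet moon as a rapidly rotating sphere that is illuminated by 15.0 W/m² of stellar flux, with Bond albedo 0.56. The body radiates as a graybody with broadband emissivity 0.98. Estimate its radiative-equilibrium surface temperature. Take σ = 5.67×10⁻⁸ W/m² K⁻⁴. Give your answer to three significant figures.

73.8 kelvin

Absorbed flux (global mean): S(1−α)/4 = 15.00·0.44/4 = 1.650 W/m².
Radiative balance εσT⁴ = 1.650 gives T = [1.650/(0.98·σ)]^(1/4) = 73.82 K.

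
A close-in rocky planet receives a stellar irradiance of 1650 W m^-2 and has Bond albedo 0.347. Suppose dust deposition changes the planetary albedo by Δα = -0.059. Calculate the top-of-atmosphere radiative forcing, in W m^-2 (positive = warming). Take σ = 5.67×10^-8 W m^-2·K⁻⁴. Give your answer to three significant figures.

The change in absorbed flux is Δ[S(1−α)/4] = −SΔα/4 = 24.34 W m^-2.

24.3 W m^-2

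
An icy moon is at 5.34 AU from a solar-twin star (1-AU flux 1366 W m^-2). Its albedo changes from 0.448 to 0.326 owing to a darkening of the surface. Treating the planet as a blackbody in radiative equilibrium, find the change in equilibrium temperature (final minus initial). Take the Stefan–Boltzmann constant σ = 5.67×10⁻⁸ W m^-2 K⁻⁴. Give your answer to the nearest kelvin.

Irradiance scales as 1/d², so S = 1366 W m^-2 × (1/5.34)² = 47.90 W m^-2.
Before: T₁ = [47.90·0.552/(4σ)]^(1/4) = 103.9 K.
After:  T₂ = [47.90·0.674/(4σ)]^(1/4) = 109.2 K.
ΔT = T₂ − T₁ = 5.319 K.

5 K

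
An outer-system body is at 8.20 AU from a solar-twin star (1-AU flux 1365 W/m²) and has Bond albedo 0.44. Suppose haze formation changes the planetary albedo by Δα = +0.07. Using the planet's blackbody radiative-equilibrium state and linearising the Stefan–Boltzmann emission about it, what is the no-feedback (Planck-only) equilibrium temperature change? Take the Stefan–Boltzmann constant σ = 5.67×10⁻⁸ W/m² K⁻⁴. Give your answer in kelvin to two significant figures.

By the inverse-square law, S = 1365/8.20² = 20.30 W/m².
Reference equilibrium: T_e = [S(1−α)/(4σ)]^(1/4) = 84.14 K.
The change in absorbed flux is Δ[S(1−α)/4] = −SΔα/4 = -0.3553 W/m².
The Planck feedback parameter is 4σT_e³ = 0.1351 W/m²/K.
So ΔT₀ = -0.3553/0.1351 = -2.63 K.

-2.6 kelvin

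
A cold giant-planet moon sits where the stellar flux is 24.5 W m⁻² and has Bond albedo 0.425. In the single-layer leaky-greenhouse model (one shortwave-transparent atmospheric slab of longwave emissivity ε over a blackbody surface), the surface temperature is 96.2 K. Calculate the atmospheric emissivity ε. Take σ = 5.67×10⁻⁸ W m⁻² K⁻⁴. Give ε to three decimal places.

0.549

TOA balance gives T_e = 88.78 K.
T_s⁴ = T_e⁴·2/(2−ε) → ε = 2 − 2(T_e/T_s)⁴ = 2 − 2·(88.78/96.2)⁴ = 0.5495.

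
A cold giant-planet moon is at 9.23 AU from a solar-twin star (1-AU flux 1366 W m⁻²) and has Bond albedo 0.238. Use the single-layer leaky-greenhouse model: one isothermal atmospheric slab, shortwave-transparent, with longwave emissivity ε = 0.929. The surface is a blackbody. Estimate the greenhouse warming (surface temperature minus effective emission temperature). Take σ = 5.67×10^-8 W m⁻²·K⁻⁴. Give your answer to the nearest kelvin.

14 kelvin

Flux at the orbit: S = 1366/(9.23)² = 16.03 W m⁻².
The planet radiates to space at T_e = [S(1−α)/(4σ)]^(1/4) = 85.67 K.
Surface balance with a leaky layer gives σT_s⁴ = σT_e⁴·2/(2−ε), so T_s = T_e·[2/(2−0.929)]^(1/4) = 100.1 K.
Greenhouse warming: T_s − T_e = 14.48 K.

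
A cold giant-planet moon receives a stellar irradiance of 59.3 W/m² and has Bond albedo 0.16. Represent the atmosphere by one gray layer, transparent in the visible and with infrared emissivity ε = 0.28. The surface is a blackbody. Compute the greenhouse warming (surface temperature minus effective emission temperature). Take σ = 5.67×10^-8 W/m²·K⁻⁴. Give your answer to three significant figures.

4.68 kelvin

The planet radiates to space at T_e = [S(1−α)/(4σ)]^(1/4) = 121.7 K.
The surface balance (absorbed SW + ε·downward IR = σT_s⁴) with T_a⁴ = T_s⁴/2 reduces to T_s = T_e·[2/(2−ε)]^¼ = 126.4 K.
Greenhouse warming: T_s − T_e = 4.678 K.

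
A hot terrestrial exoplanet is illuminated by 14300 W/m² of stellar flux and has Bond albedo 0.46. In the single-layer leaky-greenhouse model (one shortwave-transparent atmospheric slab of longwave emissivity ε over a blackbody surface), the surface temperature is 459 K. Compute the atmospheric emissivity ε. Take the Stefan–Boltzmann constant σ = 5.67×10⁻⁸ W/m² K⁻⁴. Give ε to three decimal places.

First, T_e = [14300·(1−0.46)/(4σ)]^(1/4) = 429.6 K.
T_s⁴ = T_e⁴·2/(2−ε) → ε = 2 − 2(T_e/T_s)⁴ = 2 − 2·(429.6/459)⁴ = 0.4659.

0.466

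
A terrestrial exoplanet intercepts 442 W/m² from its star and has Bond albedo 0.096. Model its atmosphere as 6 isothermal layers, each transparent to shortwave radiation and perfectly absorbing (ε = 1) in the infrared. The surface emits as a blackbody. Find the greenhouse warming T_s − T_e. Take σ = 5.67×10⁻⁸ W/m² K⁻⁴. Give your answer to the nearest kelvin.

OLR = S(1−α)/4 = 99.89 W/m²; the top layer radiates at T_e = 204.9 K.
Surface: T_s = (7)^¼·T_e = 333.2 K.
So the greenhouse effect raises the surface by 333.2 − 204.9 = 128.4 K.

128 kelvin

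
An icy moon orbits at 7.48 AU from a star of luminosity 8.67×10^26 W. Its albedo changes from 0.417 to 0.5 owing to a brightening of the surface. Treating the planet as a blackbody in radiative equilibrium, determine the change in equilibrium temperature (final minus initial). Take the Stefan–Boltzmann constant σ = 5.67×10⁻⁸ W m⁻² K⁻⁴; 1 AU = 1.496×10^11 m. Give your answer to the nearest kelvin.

d = 7.48 × 1.496×10^11 m = 1.119×10^12 m.
S = L/(4πd²) = 55.10 W m⁻².
Initial: T₁ = [S(1−0.417)/(4σ)]^(1/4) = 109.1 K.
With α = 0.5, T₂ = 105.0 K.
ΔT = T₂ − T₁ = -4.109 K.

-4 K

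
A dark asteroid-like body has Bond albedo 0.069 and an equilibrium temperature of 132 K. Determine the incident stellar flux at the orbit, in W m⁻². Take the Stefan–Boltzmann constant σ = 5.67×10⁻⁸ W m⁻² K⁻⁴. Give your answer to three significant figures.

From S(1−α)/4 = σT⁴: S = 4σT⁴/(1−α).
σT⁴ = 5.67×10⁻⁸·(132)⁴ = 17.21 W m⁻².
S = 4·17.21/0.931 = 73.96 W m⁻².

74.0 W m⁻²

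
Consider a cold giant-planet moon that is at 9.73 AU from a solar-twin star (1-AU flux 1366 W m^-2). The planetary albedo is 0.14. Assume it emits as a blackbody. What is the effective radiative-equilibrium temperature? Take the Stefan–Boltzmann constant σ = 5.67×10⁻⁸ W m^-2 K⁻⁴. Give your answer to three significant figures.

Flux at the orbit: S = 1366/(9.73)² = 14.43 W m^-2.
Averaging over the sphere, the absorbed flux is S(1−α)/4 = 3.102 W m^-2.
In equilibrium σT⁴ equals this, so T = 86.00 K.

86.0 K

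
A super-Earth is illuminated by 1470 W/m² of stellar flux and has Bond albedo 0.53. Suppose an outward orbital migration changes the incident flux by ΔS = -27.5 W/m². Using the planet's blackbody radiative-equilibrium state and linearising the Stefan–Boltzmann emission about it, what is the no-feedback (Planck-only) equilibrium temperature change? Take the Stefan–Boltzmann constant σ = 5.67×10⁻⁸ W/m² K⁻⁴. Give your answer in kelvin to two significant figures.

-1.1 K

Reference equilibrium: T_e = [S(1−α)/(4σ)]^(1/4) = 234.9 K.
TOA radiative forcing: ΔF = (1−α)ΔS/4 = 0.47·(-27.5)/4 = -3.231 W/m².
Planck response: λ_P = 4σT_e³ = 4·5.67×10⁻⁸·(234.9)³ = 2.941 W/m²/K.
Hence the no-feedback warming is ΔF/(4σT_e³) = -1.10 K.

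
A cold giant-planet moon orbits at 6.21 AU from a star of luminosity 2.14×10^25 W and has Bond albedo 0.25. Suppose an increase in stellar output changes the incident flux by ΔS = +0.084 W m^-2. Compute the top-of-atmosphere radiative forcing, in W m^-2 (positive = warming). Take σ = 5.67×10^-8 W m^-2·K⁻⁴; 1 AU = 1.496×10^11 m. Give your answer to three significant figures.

d = 6.21 × 1.496×10^11 m = 9.290×10^11 m.
S = L/(4πd²) = 1.973 W m^-2.
ΔF = Δ[S(1−α)]/4 = (1−0.25)·+0.084/4 = 0.01575 W m^-2.

0.0158 W m^-2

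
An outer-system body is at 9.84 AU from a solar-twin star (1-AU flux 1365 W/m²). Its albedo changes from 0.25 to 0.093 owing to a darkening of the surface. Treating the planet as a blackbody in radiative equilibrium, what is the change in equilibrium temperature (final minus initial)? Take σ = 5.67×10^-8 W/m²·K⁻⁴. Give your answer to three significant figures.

4.02 kelvin

Flux at the orbit: S = 1365/(9.84)² = 14.10 W/m².
Initial: T₁ = [S(1−0.25)/(4σ)]^(1/4) = 82.63 K.
Final:   T₂ = [S(1−0.093)/(4σ)]^(1/4) = 86.65 K.
ΔT = T₂ − T₁ = 4.021 K.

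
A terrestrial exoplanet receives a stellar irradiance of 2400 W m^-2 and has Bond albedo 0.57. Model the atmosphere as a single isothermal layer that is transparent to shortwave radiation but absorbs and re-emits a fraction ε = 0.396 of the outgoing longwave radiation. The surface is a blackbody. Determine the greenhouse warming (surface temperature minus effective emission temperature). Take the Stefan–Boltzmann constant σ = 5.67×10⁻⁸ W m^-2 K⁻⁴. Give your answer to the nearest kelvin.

15 kelvin

At the top of the atmosphere, σT_e⁴ = S(1−α)/4 = 258.0 W m^-2, giving T_e = 259.7 K.
The surface balance (absorbed SW + ε·downward IR = σT_s⁴) with T_a⁴ = T_s⁴/2 reduces to T_s = T_e·[2/(2−ε)]^¼ = 274.5 K.
T_s − T_e = 274.5 − 259.7 = 14.73 K.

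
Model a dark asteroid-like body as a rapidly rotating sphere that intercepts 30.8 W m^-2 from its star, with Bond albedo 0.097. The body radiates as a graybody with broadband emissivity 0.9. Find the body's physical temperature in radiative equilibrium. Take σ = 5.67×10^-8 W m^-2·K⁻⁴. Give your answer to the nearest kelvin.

108 kelvin

Absorbed flux (global mean): S(1−α)/4 = 30.80·0.903/4 = 6.953 W m^-2.
Radiative balance εσT⁴ = 6.953 gives T = [6.953/(0.9·σ)]^(1/4) = 108.0 K.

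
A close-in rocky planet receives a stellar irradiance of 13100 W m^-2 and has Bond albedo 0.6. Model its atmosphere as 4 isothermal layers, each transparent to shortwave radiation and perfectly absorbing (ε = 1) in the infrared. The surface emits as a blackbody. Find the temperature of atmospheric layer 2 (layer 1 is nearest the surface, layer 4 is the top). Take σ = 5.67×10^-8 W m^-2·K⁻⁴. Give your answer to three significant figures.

The effective emission temperature is T_e = [S(1−α)/(4σ)]^¼ = 389.9 K.
The net upward flux σT_e⁴ is constant between every pair of levels, so T_k⁴ = (N+1−k)T_e⁴.
With k = 2: T_2 = (4+1−2)^¼·389.9 K = 513.1 K.

513 K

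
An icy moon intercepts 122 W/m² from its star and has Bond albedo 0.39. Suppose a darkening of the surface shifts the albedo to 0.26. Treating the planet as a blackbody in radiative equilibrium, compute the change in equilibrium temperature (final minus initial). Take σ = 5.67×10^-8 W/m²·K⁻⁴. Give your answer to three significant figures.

6.66 K

Initial: T₁ = [S(1−0.39)/(4σ)]^(1/4) = 134.6 K.
With α = 0.26, T₂ = 141.2 K.
ΔT = T₂ − T₁ = 6.660 K.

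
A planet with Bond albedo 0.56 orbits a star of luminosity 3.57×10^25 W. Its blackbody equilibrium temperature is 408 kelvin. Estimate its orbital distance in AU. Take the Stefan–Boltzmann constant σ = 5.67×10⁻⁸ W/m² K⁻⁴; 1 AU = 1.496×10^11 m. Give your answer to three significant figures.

Required flux: S = 4σT⁴/(1−α) = 14280 W/m².
S = L/(4πd²) → d = √(L/4πS) = √(3.57×10^25/(4π·14280)) = 1.410×10^10 m = 0.09427 AU.

0.0943 AU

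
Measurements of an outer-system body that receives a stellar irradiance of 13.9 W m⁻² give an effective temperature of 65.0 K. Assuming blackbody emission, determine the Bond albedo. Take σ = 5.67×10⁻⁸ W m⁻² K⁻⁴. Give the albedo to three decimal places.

From σT⁴ = S(1−α)/4 we invert for α: 1−α = 4σT⁴/S.
4σT⁴ = 4·5.67×10⁻⁸·(65.0)⁴ = 4.049 W m⁻².
Hence α = 1 − 4.049/13.90 = 0.7087.

0.709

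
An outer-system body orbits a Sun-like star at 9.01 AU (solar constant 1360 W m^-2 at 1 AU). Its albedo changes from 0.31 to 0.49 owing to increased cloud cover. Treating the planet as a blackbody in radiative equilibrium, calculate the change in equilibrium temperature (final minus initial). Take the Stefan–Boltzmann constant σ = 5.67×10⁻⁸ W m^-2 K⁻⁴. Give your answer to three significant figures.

Irradiance scales as 1/d², so S = 1360 W m^-2 × (1/9.01)² = 16.75 W m^-2.
Before: T₁ = [16.75·0.69/(4σ)]^(1/4) = 84.49 K.
Final:   T₂ = [S(1−0.49)/(4σ)]^(1/4) = 78.34 K.
ΔT = T₂ − T₁ = -6.150 K.

-6.15 K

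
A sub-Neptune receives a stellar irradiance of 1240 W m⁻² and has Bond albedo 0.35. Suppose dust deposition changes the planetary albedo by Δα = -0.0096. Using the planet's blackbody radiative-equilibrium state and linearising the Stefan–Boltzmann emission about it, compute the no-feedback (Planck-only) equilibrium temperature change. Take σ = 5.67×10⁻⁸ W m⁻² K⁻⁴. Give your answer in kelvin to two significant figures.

The baseline emission temperature is T_e = 244.2 K.
The change in absorbed flux is Δ[S(1−α)/4] = −SΔα/4 = 2.976 W m⁻².
Planck response: λ_P = 4σT_e³ = 4·5.67×10⁻⁸·(244.2)³ = 3.301 W m⁻²/K.
ΔT₀ = ΔF/λ_P = 2.976/3.301 = 0.902 K.

0.90 K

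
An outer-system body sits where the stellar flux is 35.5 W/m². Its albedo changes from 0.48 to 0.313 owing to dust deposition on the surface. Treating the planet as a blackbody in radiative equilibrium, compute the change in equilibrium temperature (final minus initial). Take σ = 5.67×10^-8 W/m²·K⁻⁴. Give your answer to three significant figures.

6.85 K

Before: T₁ = [35.50·0.52/(4σ)]^(1/4) = 94.98 K.
Final:   T₂ = [S(1−0.313)/(4σ)]^(1/4) = 101.8 K.
ΔT = T₂ − T₁ = 6.849 K.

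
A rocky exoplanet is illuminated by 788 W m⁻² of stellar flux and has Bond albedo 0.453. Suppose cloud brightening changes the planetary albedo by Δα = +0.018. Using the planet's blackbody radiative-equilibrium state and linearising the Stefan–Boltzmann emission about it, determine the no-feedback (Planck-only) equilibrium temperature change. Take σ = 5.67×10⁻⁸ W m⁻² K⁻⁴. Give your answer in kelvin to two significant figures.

-1.7 K

The baseline emission temperature is T_e = 208.8 K.
The change in absorbed flux is Δ[S(1−α)/4] = −SΔα/4 = -3.546 W m⁻².
Planck response: λ_P = 4σT_e³ = 4·5.67×10⁻⁸·(208.8)³ = 2.064 W m⁻²/K.
So ΔT₀ = -3.546/2.064 = -1.72 K.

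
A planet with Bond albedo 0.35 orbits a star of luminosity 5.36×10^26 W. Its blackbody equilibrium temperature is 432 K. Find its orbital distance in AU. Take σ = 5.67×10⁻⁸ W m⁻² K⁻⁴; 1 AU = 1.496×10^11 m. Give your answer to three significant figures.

0.396 AU

Energy balance gives S = 4σT⁴/(1−α) = 12150 W m⁻².
S = L/(4πd²) → d = √(L/4πS) = √(5.36×10^26/(4π·12150)) = 5.924×10^10 m = 0.3960 AU.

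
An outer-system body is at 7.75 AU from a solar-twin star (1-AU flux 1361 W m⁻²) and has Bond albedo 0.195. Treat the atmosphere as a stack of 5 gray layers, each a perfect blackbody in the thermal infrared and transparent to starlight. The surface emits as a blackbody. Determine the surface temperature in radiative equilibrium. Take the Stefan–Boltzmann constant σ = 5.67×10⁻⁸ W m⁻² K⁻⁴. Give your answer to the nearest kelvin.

Irradiance scales as 1/d², so S = 1361 W m⁻² × (1/7.75)² = 22.66 W m⁻².
OLR = S(1−α)/4 = 4.560 W m⁻²; the top layer radiates at T_e = 94.70 K.
Layer-by-layer balance gives σT_s⁴ = (N+1)σT_e⁴, so T_s = 6^¼·94.70 = 148.2 K.

148 kelvin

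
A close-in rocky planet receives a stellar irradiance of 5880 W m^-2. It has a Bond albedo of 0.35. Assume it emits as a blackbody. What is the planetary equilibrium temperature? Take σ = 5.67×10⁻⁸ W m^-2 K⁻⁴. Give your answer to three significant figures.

The planet absorbs (1−α)S over its disc πR² and re-emits over 4πR², so the mean absorbed flux is (1−0.35)·5880/4 = 955.5 W m^-2.
Balancing against σT⁴: T = (955.5/5.67×10⁻⁸)^(1/4) = 360.3 K.

360 K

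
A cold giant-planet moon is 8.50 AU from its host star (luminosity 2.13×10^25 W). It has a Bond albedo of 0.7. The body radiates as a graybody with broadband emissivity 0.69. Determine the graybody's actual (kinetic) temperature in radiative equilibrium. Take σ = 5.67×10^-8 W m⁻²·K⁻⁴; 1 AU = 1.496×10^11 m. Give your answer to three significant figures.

37.7 K

Orbital distance: d = 8.50 AU = 1.272×10^12 m.
Spreading L over a sphere of radius d: S = 2.13×10^25/(4π·1.27×10^12²) = 1.048 W m⁻².
Absorbed flux (global mean): S(1−α)/4 = 1.048·0.3/4 = 0.07862 W m⁻².
Equating to εσT⁴ with ε = 0.69: T = (0.07862/0.69σ)^(1/4) = 37.65 K.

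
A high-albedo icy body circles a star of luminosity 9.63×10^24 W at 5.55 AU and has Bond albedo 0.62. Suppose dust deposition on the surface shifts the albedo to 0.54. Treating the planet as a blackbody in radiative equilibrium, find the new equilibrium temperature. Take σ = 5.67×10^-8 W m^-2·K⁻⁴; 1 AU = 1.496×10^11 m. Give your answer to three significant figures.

38.7 K

Orbital distance: d = 5.55 AU = 8.303×10^11 m.
S = L/(4πd²) = 1.112 W m^-2.
T₂ = [S(1−α₂)/(4σ)]^(1/4) = [1.112·0.46/(4σ)]^(1/4) = 38.75 K.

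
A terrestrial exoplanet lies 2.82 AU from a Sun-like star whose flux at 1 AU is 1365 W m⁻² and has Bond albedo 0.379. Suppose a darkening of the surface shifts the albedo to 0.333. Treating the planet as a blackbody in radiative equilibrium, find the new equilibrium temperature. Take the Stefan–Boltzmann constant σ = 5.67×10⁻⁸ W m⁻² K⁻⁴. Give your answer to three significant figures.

Irradiance scales as 1/d², so S = 1365 W m⁻² × (1/2.82)² = 171.6 W m⁻².
T₂ = [S(1−α₂)/(4σ)]^(1/4) = [171.6·0.667/(4σ)]^(1/4) = 149.9 K.

150 K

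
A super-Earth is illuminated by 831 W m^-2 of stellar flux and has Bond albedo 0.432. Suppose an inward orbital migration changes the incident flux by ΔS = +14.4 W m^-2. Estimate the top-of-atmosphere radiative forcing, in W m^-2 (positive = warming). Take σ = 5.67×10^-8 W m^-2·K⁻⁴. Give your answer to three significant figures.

2.04 W m^-2

TOA radiative forcing: ΔF = (1−α)ΔS/4 = 0.568·(+14.4)/4 = 2.045 W m^-2.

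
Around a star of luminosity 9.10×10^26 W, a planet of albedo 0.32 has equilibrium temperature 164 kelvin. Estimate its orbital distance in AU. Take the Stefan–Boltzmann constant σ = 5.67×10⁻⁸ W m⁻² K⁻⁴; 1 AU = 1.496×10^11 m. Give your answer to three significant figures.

3.66 AU

The flux needed for this T is 4σT⁴/(1−0.32) = 241.3 W m⁻².
From L = 4πd²S, d = √(9.10×10^26/(4π·241.3)) = 5.478×10^11 m = 3.662 AU.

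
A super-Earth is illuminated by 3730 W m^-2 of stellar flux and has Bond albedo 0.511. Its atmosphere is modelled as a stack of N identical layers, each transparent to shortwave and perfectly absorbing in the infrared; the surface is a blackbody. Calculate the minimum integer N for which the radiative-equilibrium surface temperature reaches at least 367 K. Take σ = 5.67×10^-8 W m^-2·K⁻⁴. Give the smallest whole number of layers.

Top-of-atmosphere balance: σT_e⁴ = S(1−α)/4 = 456.0 W m^-2 → T_e = 299.5 K.
Need (N+1)T_e⁴ ≥ T_s⁴, i.e. N+1 ≥ (367/299.5)⁴ = 2.256.
Rounding up, N = 2.

2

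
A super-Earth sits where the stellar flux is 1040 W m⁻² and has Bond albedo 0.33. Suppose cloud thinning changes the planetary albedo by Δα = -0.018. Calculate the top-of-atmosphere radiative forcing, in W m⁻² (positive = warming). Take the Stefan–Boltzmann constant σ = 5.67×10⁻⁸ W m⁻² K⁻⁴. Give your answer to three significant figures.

4.68 W m⁻²

ΔF = −(S/4)Δα = −(1040/4)×(-0.018) = 4.680 W m⁻².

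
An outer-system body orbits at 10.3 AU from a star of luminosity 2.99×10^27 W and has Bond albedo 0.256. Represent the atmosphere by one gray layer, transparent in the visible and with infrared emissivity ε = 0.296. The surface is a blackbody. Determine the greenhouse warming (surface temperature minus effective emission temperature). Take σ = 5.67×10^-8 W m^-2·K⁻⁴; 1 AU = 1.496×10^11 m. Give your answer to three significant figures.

Orbital distance: d = 10.3 AU = 1.541×10^12 m.
Flux at the orbit: S = L/(4πd²) = 2.99×10^27/(4π·(1.54×10^12)²) = 100.2 W m^-2.
The planet radiates to space at T_e = [S(1−α)/(4σ)]^(1/4) = 134.7 K.
For a single slab of emissivity ε, T_s⁴ = 2T_e⁴/(2−ε); thus T_s = 134.7·(1.174)^(1/4) = 140.2 K.
T_s − T_e = 140.2 − 134.7 = 5.501 K.

5.50 K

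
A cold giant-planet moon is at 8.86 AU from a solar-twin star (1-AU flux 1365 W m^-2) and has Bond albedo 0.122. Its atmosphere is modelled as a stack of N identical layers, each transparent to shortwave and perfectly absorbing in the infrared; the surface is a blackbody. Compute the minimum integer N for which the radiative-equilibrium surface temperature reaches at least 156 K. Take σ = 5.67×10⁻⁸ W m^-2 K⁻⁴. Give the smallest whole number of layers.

Irradiance scales as 1/d², so S = 1365 W m^-2 × (1/8.86)² = 17.39 W m^-2.
The effective emission temperature is T_e = [S(1−α)/(4σ)]^¼ = 90.58 K.
Need (N+1)T_e⁴ ≥ T_s⁴, i.e. N+1 ≥ (156/90.58)⁴ = 8.798.
Rounding up, N = 8.

8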